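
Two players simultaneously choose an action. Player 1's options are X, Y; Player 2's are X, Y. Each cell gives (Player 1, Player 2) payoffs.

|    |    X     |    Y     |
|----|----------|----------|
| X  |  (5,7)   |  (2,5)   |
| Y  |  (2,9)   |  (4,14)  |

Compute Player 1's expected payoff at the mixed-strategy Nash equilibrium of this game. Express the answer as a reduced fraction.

Player 2 mixes with probability q on X, chosen so Player 1 is indifferent: 5q + 2(1−q) = 2q + 4(1−q) gives q = 2/5.
Player 1's expected payoff (from either row, since indifferent) is 5·2/5 + 2·3/5 = 16/5.

16/5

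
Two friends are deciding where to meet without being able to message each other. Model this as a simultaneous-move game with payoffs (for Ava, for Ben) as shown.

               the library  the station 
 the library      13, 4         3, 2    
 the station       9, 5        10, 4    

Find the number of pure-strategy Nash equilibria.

Both the library: Ava gets 13 (best alternative 9); Ben gets 4 (best alternative 2). Neither deviates — NE.
Both the station is not a NE: Ben would switch to the library (5 > 4).
No other cell survives both best-response checks, so there is 1 pure NE.

1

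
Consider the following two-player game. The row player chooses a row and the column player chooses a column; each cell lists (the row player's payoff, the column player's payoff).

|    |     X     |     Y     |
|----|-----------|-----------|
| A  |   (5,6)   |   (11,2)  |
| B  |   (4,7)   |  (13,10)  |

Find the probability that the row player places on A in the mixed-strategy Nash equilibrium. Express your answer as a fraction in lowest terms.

The row player's mix p on A must make the column player indifferent between X and Y.
The column player's payoff from X: 6p + 7(1−p). From Y: 2p + 10(1−p).
Set equal: 4p = 3(1−p) → p = 3/7.

3/7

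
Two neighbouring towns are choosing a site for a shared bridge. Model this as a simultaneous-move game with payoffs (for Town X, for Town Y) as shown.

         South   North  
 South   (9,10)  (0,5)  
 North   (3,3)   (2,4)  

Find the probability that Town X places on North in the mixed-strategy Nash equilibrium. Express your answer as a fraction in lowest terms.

Town X's mix p on South must make Town Y indifferent between South and North.
Town Y's payoff from South: 10p + 3(1−p). From North: 5p + 4(1−p).
Set equal: 5p = 1(1−p) → p = 1/6.
Probability on North is 1 − 1/6 = 5/6.

5/6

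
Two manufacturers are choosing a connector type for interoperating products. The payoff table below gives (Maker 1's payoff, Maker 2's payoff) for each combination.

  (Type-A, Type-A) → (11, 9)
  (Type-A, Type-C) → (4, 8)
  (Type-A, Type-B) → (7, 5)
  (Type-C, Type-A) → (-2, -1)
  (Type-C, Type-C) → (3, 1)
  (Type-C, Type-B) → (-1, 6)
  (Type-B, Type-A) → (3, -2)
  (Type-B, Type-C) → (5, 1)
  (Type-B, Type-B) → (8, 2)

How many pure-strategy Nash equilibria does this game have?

2

Both Type-A: Maker 1 gets 11 (best alternative 3); Maker 2 gets 9 (best alternative 8). Neither deviates — NE.
Both Type-B: Maker 1 gets 8 (best alternative 7); Maker 2 gets 2 (best alternative 1). Neither deviates — NE.
Both Type-C is not a NE: Maker 1 would switch to Type-B (5 > 3).
No other cell survives both best-response checks, so there are 2 pure NE.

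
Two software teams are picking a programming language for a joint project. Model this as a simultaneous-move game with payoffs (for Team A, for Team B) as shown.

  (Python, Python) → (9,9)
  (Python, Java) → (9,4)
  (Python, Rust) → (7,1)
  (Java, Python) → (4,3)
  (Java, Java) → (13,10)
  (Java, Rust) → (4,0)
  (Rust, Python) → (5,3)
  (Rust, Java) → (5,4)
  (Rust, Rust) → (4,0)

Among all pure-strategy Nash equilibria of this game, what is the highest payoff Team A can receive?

13

Both Python is a pure NE (Team A: 9 ≥ 5; Team B: 9 ≥ 4). Team A gets 9.
Both Java is a pure NE (Team A: 13 ≥ 9; Team B: 10 ≥ 3). Team A gets 13.
Every other cell has a profitable deviation for at least one player. Highest of {9, 13} is 13.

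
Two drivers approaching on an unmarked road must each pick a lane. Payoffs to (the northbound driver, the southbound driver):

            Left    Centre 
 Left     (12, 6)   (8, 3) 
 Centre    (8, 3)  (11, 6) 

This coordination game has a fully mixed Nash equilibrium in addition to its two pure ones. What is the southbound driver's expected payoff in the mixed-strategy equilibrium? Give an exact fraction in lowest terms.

9/2

The northbound driver mixes with probability p on Left, chosen so the southbound driver is indifferent: 6p + 3(1−p) = 3p + 6(1−p) gives p = 1/2.
The southbound driver's expected payoff is 6·1/2 + 3·1/2 = 9/2.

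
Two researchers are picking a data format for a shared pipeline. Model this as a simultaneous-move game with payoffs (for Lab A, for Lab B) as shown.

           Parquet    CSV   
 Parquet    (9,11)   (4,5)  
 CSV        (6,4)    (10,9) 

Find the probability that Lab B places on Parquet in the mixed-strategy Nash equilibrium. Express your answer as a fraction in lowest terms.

Lab B's mix q on Parquet must make Lab A indifferent between Parquet and CSV.
Lab A's payoff from Parquet: 9q + 4(1−q). From CSV: 6q + 10(1−q).
Set equal: 3q = 6(1−q) → q = 6/9 = 2/3.

2/3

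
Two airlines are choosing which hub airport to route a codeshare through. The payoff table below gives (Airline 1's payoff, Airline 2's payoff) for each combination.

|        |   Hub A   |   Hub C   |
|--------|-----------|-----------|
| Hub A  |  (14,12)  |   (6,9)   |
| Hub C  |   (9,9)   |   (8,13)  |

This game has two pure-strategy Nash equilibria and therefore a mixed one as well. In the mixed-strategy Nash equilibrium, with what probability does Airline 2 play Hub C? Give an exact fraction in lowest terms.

5/7

Airline 2's mix q on Hub A must make Airline 1 indifferent between Hub A and Hub C.
Airline 1's payoff from Hub A: 14q + 6(1−q). From Hub C: 9q + 8(1−q).
Set equal: 5q = 2(1−q) → q = 2/7.
Probability on Hub C is 1 − 2/7 = 5/7.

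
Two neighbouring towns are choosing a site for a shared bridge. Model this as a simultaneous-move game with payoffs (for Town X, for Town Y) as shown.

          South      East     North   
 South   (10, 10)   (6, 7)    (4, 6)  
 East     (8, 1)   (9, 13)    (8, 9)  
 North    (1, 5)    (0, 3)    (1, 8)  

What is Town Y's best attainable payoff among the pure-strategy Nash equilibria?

13

Both South is a pure NE (Town X: 10 ≥ 8; Town Y: 10 ≥ 7). Town Y gets 10.
Both East is a pure NE (Town X: 9 ≥ 6; Town Y: 13 ≥ 9). Town Y gets 13.
Every other cell has a profitable deviation for at least one player. Highest of {10, 13} is 13.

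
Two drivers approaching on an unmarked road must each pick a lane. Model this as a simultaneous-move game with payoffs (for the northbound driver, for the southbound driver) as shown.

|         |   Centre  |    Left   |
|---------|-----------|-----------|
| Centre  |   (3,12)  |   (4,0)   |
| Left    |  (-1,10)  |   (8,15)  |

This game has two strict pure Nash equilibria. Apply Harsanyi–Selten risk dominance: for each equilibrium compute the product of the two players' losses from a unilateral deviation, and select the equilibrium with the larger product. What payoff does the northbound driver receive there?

3

At both Centre: the northbound driver loses 3 − (-1) = 4 by deviating; the southbound driver loses 12 − 0 = 12. Product = 4·12 = 48.
At both Left: the northbound driver loses 8 − 4 = 4 by deviating; the southbound driver loses 15 − 10 = 5. Product = 4·5 = 20.
48 > 20, so both Centre is risk-dominant. The northbound driver's payoff there is 3.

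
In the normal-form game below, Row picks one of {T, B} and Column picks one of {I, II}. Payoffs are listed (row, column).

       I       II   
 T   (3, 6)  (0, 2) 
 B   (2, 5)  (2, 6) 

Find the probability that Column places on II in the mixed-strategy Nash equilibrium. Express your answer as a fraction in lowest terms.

1/3

Column's mix q on I must make Row indifferent between T and B.
Row's payoff from T: 3q + 0(1−q). From B: 2q + 2(1−q).
Set equal: 1q = 2(1−q) → q = 2/3.
Probability on II is 1 − 2/3 = 1/3.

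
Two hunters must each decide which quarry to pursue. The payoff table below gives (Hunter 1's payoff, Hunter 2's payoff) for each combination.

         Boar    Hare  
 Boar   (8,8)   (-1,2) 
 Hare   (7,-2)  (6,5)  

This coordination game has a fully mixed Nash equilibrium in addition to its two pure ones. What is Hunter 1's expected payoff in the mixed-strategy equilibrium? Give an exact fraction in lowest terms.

Hunter 2 mixes with probability q on Boar, chosen so Hunter 1 is indifferent: 8q + (-1)(1−q) = 7q + 6(1−q) gives q = 7/8.
Hunter 1's expected payoff (from either row, since indifferent) is 8·7/8 + (-1)·1/8 = 55/8.

55/8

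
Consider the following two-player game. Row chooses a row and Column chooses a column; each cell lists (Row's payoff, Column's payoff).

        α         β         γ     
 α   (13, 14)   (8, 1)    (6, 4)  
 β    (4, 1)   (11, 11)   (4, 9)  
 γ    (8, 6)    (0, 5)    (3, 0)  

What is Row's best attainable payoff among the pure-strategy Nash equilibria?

Both α is a pure NE (Row: 13 ≥ 8; Column: 14 ≥ 4). Row gets 13.
Both β is a pure NE (Row: 11 ≥ 8; Column: 11 ≥ 9). Row gets 11.
Every other cell has a profitable deviation for at least one player. Highest of {13, 11} is 13.

13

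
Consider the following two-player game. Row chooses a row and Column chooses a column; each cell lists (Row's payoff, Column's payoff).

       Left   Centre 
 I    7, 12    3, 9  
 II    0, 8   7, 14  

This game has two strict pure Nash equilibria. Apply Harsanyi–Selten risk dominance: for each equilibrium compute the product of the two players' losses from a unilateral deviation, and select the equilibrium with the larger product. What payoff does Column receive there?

14

At (I, Left): Row loses 7 − 0 = 7 by deviating; Column loses 12 − 9 = 3. Product = 7·3 = 21.
At (II, Centre): Row loses 7 − 3 = 4 by deviating; Column loses 14 − 8 = 6. Product = 4·6 = 24.
24 > 21, so (II, Centre) is risk-dominant. Column's payoff there is 14.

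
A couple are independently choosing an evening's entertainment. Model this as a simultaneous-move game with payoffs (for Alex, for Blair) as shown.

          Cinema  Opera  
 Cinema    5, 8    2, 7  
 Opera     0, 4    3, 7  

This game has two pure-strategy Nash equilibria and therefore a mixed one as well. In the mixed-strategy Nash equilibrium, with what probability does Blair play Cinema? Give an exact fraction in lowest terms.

Blair's mix q on Cinema must make Alex indifferent between Cinema and Opera.
Alex's payoff from Cinema: 5q + 2(1−q). From Opera: 0q + 3(1−q).
Set equal: 5q = 1(1−q) → q = 1/6.

1/6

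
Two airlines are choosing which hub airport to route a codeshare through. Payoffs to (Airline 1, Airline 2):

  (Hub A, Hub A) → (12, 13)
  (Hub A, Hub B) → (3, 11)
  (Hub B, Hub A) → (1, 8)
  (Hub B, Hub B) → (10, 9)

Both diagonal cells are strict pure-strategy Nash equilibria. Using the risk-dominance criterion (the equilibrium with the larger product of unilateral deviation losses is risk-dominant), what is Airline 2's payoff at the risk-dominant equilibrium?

13

At both Hub A: Airline 1 loses 12 − 1 = 11 by deviating; Airline 2 loses 13 − 11 = 2. Product = 11·2 = 22.
At both Hub B: Airline 1 loses 10 − 3 = 7 by deviating; Airline 2 loses 9 − 8 = 1. Product = 7·1 = 7.
22 > 7, so both Hub A is risk-dominant. Airline 2's payoff there is 13.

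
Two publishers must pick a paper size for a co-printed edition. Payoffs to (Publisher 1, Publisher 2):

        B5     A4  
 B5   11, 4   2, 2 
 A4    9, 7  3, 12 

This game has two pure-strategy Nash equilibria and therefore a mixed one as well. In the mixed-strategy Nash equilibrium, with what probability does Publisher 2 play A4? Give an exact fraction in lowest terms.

2/3

Publisher 2's mix q on B5 must make Publisher 1 indifferent between B5 and A4.
Publisher 1's payoff from B5: 11q + 2(1−q). From A4: 9q + 3(1−q).
Set equal: 2q = 1(1−q) → q = 1/3.
Probability on A4 is 1 − 1/3 = 2/3.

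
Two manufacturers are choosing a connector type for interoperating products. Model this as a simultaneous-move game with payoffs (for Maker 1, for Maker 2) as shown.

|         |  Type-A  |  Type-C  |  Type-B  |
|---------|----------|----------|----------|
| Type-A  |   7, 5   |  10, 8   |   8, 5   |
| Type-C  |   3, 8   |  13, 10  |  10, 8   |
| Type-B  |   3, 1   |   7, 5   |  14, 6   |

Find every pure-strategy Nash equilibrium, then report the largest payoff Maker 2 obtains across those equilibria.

Both Type-C is a pure NE (Maker 1: 13 ≥ 10; Maker 2: 10 ≥ 8). Maker 2 gets 10.
Both Type-B is a pure NE (Maker 1: 14 ≥ 10; Maker 2: 6 ≥ 5). Maker 2 gets 6.
Every other cell has a profitable deviation for at least one player. Highest of {10, 6} is 10.

10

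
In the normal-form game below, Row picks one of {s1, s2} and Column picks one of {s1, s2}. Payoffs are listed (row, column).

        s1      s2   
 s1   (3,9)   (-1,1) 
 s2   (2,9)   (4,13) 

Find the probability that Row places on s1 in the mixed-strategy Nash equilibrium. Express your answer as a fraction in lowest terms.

1/3

Row's mix p on s1 must make Column indifferent between s1 and s2.
Column's payoff from s1: 9p + 9(1−p). From s2: 1p + 13(1−p).
Set equal: 8p = 4(1−p) → p = 4/12 = 1/3.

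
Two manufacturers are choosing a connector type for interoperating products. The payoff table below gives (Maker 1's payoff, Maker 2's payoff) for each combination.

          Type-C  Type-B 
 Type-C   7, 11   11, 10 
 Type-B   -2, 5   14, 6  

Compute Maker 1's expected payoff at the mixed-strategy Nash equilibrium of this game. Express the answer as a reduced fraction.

10

Maker 2 mixes with probability q on Type-C, chosen so Maker 1 is indifferent: 7q + 11(1−q) = (-2)q + 14(1−q) gives q = 1/4.
Maker 1's expected payoff (from either row, since indifferent) is 7·1/4 + 11·3/4 = 10.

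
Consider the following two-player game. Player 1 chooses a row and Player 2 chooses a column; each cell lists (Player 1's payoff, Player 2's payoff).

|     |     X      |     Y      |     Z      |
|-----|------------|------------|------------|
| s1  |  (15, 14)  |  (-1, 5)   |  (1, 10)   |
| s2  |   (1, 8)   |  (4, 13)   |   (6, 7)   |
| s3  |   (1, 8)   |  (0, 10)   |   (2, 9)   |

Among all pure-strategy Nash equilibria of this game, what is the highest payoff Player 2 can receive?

(s1, X) is a pure NE (Player 1: 15 ≥ 1; Player 2: 14 ≥ 10). Player 2 gets 14.
(s2, Y) is a pure NE (Player 1: 4 ≥ 0; Player 2: 13 ≥ 8). Player 2 gets 13.
Every other cell has a profitable deviation for at least one player. Highest of {14, 13} is 14.

14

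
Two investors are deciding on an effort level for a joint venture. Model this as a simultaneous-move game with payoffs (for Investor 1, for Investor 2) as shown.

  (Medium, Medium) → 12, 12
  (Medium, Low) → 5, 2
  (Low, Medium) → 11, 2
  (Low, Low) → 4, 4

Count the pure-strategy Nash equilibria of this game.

1

Both Medium: Investor 1 gets 12 (best alternative 11); Investor 2 gets 12 (best alternative 2). Neither deviates — NE.
Both Low is not a NE: Investor 1 would switch to Medium (5 > 4).
No other cell survives both best-response checks, so there is 1 pure NE.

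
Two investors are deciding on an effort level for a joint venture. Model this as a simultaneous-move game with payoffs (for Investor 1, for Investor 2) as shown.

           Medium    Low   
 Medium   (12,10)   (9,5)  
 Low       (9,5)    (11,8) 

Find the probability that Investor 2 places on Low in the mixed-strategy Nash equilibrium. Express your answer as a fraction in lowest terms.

Investor 2's mix q on Medium must make Investor 1 indifferent between Medium and Low.
Investor 1's payoff from Medium: 12q + 9(1−q). From Low: 9q + 11(1−q).
Set equal: 3q = 2(1−q) → q = 2/5.
Probability on Low is 1 − 2/5 = 3/5.

3/5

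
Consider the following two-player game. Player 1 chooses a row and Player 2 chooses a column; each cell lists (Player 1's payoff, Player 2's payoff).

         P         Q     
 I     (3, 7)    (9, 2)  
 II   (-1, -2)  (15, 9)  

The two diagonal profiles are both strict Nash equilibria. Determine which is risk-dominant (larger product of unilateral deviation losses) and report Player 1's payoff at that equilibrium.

15

At (I, P): Player 1 loses 3 − (-1) = 4 by deviating; Player 2 loses 7 − 2 = 5. Product = 4·5 = 20.
At (II, Q): Player 1 loses 15 − 9 = 6 by deviating; Player 2 loses 9 − (-2) = 11. Product = 6·11 = 66.
66 > 20, so (II, Q) is risk-dominant. Player 1's payoff there is 15.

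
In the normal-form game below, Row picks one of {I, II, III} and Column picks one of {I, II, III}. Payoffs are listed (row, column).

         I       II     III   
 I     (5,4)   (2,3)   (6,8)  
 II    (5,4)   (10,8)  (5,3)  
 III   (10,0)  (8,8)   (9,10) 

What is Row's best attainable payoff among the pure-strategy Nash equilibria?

10

Both II is a pure NE (Row: 10 ≥ 8; Column: 8 ≥ 4). Row gets 10.
Both III is a pure NE (Row: 9 ≥ 6; Column: 10 ≥ 8). Row gets 9.
Every other cell has a profitable deviation for at least one player. Highest of {10, 9} is 10.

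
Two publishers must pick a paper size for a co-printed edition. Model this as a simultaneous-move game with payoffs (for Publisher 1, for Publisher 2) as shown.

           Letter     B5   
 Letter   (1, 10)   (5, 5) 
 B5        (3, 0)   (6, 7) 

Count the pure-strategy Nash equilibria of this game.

Both B5: Publisher 1 gets 6 (best alternative 5); Publisher 2 gets 7 (best alternative 0). Neither deviates — NE.
Both Letter is not a NE: Publisher 1 would switch to B5 (3 > 1).
No other cell survives both best-response checks, so there is 1 pure NE.

1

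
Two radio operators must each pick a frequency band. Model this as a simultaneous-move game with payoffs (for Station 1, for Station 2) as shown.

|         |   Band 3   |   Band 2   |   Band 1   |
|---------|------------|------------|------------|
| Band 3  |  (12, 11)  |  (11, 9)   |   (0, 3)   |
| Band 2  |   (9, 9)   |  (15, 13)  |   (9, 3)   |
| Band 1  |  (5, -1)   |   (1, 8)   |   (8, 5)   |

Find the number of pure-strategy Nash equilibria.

Both Band 3: Station 1 gets 12 (best alternative 9); Station 2 gets 11 (best alternative 9). Neither deviates — NE.
Both Band 2: Station 1 gets 15 (best alternative 11); Station 2 gets 13 (best alternative 9). Neither deviates — NE.
Both Band 1 is not a NE: Station 1 would switch to Band 2 (9 > 8).
No other cell survives both best-response checks, so there are 2 pure NE.

2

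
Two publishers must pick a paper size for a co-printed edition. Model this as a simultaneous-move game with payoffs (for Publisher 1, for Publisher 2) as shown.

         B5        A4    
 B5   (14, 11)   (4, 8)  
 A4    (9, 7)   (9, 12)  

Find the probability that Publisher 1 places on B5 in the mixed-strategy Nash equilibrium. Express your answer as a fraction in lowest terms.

Publisher 1's mix p on B5 must make Publisher 2 indifferent between B5 and A4.
Publisher 2's payoff from B5: 11p + 7(1−p). From A4: 8p + 12(1−p).
Set equal: 3p = 5(1−p) → p = 5/8.

5/8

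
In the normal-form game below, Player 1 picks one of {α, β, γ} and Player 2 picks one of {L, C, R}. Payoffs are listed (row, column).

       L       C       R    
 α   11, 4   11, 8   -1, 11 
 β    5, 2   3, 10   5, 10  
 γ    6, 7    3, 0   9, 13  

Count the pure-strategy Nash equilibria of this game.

(γ, R): Player 1 gets 9 (best alternative 5); Player 2 gets 13 (best alternative 7). Neither deviates — NE.
(α, L) is not a NE: Player 2 would switch to R (11 > 4).
No other cell survives both best-response checks, so there is 1 pure NE.

1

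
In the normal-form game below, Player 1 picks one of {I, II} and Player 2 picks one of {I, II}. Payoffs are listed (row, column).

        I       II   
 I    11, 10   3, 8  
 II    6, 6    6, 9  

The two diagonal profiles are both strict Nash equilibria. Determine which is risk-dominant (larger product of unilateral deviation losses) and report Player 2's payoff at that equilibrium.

At both I: Player 1 loses 11 − 6 = 5 by deviating; Player 2 loses 10 − 8 = 2. Product = 5·2 = 10.
At both II: Player 1 loses 6 − 3 = 3 by deviating; Player 2 loses 9 − 6 = 3. Product = 3·3 = 9.
10 > 9, so both I is risk-dominant. Player 2's payoff there is 10.

10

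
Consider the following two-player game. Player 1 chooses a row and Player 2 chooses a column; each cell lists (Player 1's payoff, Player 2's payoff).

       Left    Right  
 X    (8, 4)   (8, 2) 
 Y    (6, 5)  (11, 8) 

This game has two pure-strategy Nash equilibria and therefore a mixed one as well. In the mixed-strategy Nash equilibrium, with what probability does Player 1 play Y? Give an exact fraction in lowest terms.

Player 1's mix p on X must make Player 2 indifferent between Left and Right.
Player 2's payoff from Left: 4p + 5(1−p). From Right: 2p + 8(1−p).
Set equal: 2p = 3(1−p) → p = 3/5.
Probability on Y is 1 − 3/5 = 2/5.

2/5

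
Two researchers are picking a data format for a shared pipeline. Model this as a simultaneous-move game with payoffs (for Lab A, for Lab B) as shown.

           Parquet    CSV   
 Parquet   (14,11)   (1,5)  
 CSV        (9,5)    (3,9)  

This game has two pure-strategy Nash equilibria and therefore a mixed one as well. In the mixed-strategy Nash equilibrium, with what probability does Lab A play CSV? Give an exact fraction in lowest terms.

Lab A's mix p on Parquet must make Lab B indifferent between Parquet and CSV.
Lab B's payoff from Parquet: 11p + 5(1−p). From CSV: 5p + 9(1−p).
Set equal: 6p = 4(1−p) → p = 4/10 = 2/5.
Probability on CSV is 1 − 2/5 = 3/5.

3/5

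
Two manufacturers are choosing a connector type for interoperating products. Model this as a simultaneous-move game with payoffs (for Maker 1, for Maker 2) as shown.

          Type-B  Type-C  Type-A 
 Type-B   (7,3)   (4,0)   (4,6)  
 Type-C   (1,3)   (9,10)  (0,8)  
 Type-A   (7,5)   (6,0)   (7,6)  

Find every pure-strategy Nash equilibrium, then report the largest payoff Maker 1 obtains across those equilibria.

9

Both Type-C is a pure NE (Maker 1: 9 ≥ 6; Maker 2: 10 ≥ 8). Maker 1 gets 9.
Both Type-A is a pure NE (Maker 1: 7 ≥ 4; Maker 2: 6 ≥ 5). Maker 1 gets 7.
Every other cell has a profitable deviation for at least one player. Highest of {9, 7} is 9.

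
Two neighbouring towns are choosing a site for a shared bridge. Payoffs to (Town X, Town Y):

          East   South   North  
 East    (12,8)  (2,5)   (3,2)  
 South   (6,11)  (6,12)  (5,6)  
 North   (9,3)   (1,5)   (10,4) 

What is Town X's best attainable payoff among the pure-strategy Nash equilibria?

12

Both East is a pure NE (Town X: 12 ≥ 9; Town Y: 8 ≥ 5). Town X gets 12.
Both South is a pure NE (Town X: 6 ≥ 2; Town Y: 12 ≥ 11). Town X gets 6.
Every other cell has a profitable deviation for at least one player. Highest of {12, 6} is 12.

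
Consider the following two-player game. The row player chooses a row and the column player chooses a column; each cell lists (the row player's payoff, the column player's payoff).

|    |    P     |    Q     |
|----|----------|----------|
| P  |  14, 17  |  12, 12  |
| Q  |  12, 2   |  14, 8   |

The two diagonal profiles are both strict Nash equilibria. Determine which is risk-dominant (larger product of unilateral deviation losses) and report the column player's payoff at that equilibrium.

At both P: the row player loses 14 − 12 = 2 by deviating; the column player loses 17 − 12 = 5. Product = 2·5 = 10.
At both Q: the row player loses 14 − 12 = 2 by deviating; the column player loses 8 − 2 = 6. Product = 2·6 = 12.
12 > 10, so both Q is risk-dominant. The column player's payoff there is 8.

8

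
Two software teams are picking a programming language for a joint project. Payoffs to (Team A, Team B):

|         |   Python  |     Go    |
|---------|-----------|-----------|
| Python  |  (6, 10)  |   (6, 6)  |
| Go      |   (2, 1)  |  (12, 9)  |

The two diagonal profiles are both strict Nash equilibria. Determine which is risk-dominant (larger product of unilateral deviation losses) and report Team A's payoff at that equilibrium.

12

At both Python: Team A loses 6 − 2 = 4 by deviating; Team B loses 10 − 6 = 4. Product = 4·4 = 16.
At both Go: Team A loses 12 − 6 = 6 by deviating; Team B loses 9 − 1 = 8. Product = 6·8 = 48.
48 > 16, so both Go is risk-dominant. Team A's payoff there is 12.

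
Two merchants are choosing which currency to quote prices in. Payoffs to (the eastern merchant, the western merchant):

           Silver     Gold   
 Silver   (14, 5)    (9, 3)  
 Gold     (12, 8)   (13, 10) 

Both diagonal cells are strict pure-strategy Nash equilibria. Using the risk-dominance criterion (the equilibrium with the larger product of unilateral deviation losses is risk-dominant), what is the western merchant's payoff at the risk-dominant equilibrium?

10

At both Silver: the eastern merchant loses 14 − 12 = 2 by deviating; the western merchant loses 5 − 3 = 2. Product = 2·2 = 4.
At both Gold: the eastern merchant loses 13 − 9 = 4 by deviating; the western merchant loses 10 − 8 = 2. Product = 4·2 = 8.
8 > 4, so both Gold is risk-dominant. The western merchant's payoff there is 10.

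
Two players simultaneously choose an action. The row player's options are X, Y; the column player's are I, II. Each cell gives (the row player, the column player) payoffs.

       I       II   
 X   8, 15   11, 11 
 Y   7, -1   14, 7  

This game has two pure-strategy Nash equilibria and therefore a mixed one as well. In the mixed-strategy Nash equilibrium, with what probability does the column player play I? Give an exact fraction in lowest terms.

The column player's mix q on I must make the row player indifferent between X and Y.
The row player's payoff from X: 8q + 11(1−q). From Y: 7q + 14(1−q).
Set equal: 1q = 3(1−q) → q = 3/4.

3/4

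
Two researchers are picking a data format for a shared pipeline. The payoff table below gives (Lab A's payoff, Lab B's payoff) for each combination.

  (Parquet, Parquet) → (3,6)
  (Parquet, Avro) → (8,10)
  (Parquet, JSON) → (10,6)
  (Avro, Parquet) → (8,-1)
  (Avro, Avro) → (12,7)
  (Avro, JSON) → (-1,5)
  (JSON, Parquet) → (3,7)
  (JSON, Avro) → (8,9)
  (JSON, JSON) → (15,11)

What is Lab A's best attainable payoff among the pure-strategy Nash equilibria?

15

Both Avro is a pure NE (Lab A: 12 ≥ 8; Lab B: 7 ≥ 5). Lab A gets 12.
Both JSON is a pure NE (Lab A: 15 ≥ 10; Lab B: 11 ≥ 9). Lab A gets 15.
Every other cell has a profitable deviation for at least one player. Highest of {12, 15} is 15.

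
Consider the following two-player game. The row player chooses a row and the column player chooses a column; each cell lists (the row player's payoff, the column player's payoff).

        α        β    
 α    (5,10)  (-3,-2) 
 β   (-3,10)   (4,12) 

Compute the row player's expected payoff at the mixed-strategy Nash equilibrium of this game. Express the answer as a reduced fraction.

11/15

The column player mixes with probability q on α, chosen so the row player is indifferent: 5q + (-3)(1−q) = (-3)q + 4(1−q) gives q = 7/15.
The row player's expected payoff (from either row, since indifferent) is 5·7/15 + (-3)·8/15 = 11/15.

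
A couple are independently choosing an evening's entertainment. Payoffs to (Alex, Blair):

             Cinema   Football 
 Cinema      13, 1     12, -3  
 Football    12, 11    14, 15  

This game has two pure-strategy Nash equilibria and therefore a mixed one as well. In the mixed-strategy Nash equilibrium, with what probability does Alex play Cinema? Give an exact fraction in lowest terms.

Alex's mix p on Cinema must make Blair indifferent between Cinema and Football.
Blair's payoff from Cinema: 1p + 11(1−p). From Football: (-3)p + 15(1−p).
Set equal: 4p = 4(1−p) → p = 4/8 = 1/2.

1/2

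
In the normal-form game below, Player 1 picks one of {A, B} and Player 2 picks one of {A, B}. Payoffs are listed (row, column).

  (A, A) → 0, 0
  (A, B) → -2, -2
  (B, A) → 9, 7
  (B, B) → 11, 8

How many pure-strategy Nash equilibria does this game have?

1

Both B: Player 1 gets 11 (best alternative -2); Player 2 gets 8 (best alternative 7). Neither deviates — NE.
Both A is not a NE: Player 1 would switch to B (9 > 0).
No other cell survives both best-response checks, so there is 1 pure NE.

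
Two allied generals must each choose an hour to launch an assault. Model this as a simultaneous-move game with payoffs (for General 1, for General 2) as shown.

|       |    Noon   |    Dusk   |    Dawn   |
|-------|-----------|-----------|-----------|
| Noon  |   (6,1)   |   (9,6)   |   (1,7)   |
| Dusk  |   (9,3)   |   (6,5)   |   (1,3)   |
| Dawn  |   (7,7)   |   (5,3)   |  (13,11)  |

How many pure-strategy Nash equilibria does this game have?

1

Both Dawn: General 1 gets 13 (best alternative 1); General 2 gets 11 (best alternative 7). Neither deviates — NE.
Both Dusk is not a NE: General 1 would switch to Noon (9 > 6).
No other cell survives both best-response checks, so there is 1 pure NE.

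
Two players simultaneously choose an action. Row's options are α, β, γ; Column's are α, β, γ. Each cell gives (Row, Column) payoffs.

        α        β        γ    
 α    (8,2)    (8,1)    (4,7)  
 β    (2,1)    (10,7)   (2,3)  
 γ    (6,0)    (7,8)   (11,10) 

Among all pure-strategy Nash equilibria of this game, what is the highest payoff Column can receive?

10

Both β is a pure NE (Row: 10 ≥ 8; Column: 7 ≥ 3). Column gets 7.
Both γ is a pure NE (Row: 11 ≥ 4; Column: 10 ≥ 8). Column gets 10.
Every other cell has a profitable deviation for at least one player. Highest of {7, 10} is 10.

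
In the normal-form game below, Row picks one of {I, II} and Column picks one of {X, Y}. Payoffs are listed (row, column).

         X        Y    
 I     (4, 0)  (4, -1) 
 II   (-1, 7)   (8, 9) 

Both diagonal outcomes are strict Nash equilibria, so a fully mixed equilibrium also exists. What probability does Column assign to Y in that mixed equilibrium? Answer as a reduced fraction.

Column's mix q on X must make Row indifferent between I and II.
Row's payoff from I: 4q + 4(1−q). From II: (-1)q + 8(1−q).
Set equal: 5q = 4(1−q) → q = 4/9.
Probability on Y is 1 − 4/9 = 5/9.

5/9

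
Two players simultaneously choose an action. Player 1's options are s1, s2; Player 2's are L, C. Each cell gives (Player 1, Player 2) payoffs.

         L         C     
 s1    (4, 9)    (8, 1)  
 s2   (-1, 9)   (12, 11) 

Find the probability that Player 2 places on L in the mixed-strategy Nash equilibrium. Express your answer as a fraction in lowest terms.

Player 2's mix q on L must make Player 1 indifferent between s1 and s2.
Player 1's payoff from s1: 4q + 8(1−q). From s2: (-1)q + 12(1−q).
Set equal: 5q = 4(1−q) → q = 4/9.

4/9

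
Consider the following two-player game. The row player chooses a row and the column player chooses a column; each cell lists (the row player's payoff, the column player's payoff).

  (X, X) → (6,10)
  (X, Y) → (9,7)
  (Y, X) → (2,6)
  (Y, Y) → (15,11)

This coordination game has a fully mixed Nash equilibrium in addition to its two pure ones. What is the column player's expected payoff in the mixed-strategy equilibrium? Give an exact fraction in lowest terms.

The row player mixes with probability p on X, chosen so the column player is indifferent: 10p + 6(1−p) = 7p + 11(1−p) gives p = 5/8.
The column player's expected payoff is 10·5/8 + 6·3/8 = 17/2.

17/2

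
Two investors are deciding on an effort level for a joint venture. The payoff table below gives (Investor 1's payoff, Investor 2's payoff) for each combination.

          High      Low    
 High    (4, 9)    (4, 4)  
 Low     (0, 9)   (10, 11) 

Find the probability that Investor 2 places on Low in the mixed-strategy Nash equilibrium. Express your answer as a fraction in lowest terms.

2/5

Investor 2's mix q on High must make Investor 1 indifferent between High and Low.
Investor 1's payoff from High: 4q + 4(1−q). From Low: 0q + 10(1−q).
Set equal: 4q = 6(1−q) → q = 6/10 = 3/5.
Probability on Low is 1 − 3/5 = 2/5.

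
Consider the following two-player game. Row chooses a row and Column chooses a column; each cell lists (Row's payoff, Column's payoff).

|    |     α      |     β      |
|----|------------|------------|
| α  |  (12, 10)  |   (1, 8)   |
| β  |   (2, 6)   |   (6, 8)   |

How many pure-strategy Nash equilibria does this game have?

Both α: Row gets 12 (best alternative 2); Column gets 10 (best alternative 8). Neither deviates — NE.
Both β: Row gets 6 (best alternative 1); Column gets 8 (best alternative 6). Neither deviates — NE.
(α, β) is not a NE: Row would switch to β (6 > 1).
No other cell survives both best-response checks, so there are 2 pure NE.

2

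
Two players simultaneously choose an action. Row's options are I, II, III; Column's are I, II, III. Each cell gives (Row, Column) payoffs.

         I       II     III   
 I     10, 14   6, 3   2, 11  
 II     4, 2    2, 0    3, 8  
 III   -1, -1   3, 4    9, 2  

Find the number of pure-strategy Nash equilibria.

Both I: Row gets 10 (best alternative 4); Column gets 14 (best alternative 11). Neither deviates — NE.
Both II is not a NE: Row would switch to I (6 > 2).
No other cell survives both best-response checks, so there is 1 pure NE.

1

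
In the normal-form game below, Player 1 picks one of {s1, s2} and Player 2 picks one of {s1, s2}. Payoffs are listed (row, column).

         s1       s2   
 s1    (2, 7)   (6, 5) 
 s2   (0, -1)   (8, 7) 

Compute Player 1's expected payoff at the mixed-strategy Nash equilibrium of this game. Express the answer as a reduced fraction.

Player 2 mixes with probability q on s1, chosen so Player 1 is indifferent: 2q + 6(1−q) = 0q + 8(1−q) gives q = 1/2.
Player 1's expected payoff (from either row, since indifferent) is 2·1/2 + 6·1/2 = 4.

4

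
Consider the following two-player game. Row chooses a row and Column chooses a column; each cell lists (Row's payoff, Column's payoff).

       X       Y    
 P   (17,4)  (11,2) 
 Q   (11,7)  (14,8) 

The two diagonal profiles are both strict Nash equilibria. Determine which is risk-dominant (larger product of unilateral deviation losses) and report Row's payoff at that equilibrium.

At (P, X): Row loses 17 − 11 = 6 by deviating; Column loses 4 − 2 = 2. Product = 6·2 = 12.
At (Q, Y): Row loses 14 − 11 = 3 by deviating; Column loses 8 − 7 = 1. Product = 3·1 = 3.
12 > 3, so (P, X) is risk-dominant. Row's payoff there is 17.

17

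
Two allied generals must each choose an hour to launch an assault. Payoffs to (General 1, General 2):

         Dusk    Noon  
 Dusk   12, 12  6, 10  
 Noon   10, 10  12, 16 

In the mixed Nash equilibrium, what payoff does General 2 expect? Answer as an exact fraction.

23/2

General 1 mixes with probability p on Dusk, chosen so General 2 is indifferent: 12p + 10(1−p) = 10p + 16(1−p) gives p = 3/4.
General 2's expected payoff is 12·3/4 + 10·1/4 = 23/2.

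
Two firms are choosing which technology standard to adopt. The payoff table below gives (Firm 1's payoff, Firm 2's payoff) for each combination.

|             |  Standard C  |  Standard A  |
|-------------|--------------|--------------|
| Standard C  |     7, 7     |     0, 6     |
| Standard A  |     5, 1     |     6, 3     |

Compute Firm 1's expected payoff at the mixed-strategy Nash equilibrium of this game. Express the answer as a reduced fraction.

Firm 2 mixes with probability q on Standard C, chosen so Firm 1 is indifferent: 7q + 0(1−q) = 5q + 6(1−q) gives q = 3/4.
Firm 1's expected payoff (from either row, since indifferent) is 7·3/4 + 0·1/4 = 21/4.

21/4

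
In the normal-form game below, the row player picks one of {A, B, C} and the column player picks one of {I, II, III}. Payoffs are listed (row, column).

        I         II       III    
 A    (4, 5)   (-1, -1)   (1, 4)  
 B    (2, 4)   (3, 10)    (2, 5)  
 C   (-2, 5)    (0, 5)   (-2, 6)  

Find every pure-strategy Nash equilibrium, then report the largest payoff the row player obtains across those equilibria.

4

(A, I) is a pure NE (the row player: 4 ≥ 2; the column player: 5 ≥ 4). The row player gets 4.
(B, II) is a pure NE (the row player: 3 ≥ 0; the column player: 10 ≥ 5). The row player gets 3.
Every other cell has a profitable deviation for at least one player. Highest of {4, 3} is 4.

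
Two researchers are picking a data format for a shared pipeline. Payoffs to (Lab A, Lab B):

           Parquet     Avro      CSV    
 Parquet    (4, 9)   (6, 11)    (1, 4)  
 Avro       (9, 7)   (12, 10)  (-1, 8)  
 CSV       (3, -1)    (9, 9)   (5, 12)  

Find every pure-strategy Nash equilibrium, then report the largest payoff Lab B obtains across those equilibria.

Both Avro is a pure NE (Lab A: 12 ≥ 9; Lab B: 10 ≥ 8). Lab B gets 10.
Both CSV is a pure NE (Lab A: 5 ≥ 1; Lab B: 12 ≥ 9). Lab B gets 12.
Every other cell has a profitable deviation for at least one player. Highest of {10, 12} is 12.

12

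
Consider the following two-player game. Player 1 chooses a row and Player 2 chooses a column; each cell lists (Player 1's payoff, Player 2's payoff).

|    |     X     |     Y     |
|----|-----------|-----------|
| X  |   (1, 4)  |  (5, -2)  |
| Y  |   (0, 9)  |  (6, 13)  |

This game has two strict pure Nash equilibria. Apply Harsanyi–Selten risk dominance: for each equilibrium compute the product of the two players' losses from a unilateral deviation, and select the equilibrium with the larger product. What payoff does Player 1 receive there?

1

At both X: Player 1 loses 1 − 0 = 1 by deviating; Player 2 loses 4 − (-2) = 6. Product = 1·6 = 6.
At both Y: Player 1 loses 6 − 5 = 1 by deviating; Player 2 loses 13 − 9 = 4. Product = 1·4 = 4.
6 > 4, so both X is risk-dominant. Player 1's payoff there is 1.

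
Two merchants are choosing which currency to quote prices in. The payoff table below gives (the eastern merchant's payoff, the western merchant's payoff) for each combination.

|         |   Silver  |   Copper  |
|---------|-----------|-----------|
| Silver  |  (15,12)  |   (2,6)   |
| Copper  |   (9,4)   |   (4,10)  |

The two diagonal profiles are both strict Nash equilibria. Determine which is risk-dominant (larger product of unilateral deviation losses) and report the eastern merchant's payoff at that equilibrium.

At both Silver: the eastern merchant loses 15 − 9 = 6 by deviating; the western merchant loses 12 − 6 = 6. Product = 6·6 = 36.
At both Copper: the eastern merchant loses 4 − 2 = 2 by deviating; the western merchant loses 10 − 4 = 6. Product = 2·6 = 12.
36 > 12, so both Silver is risk-dominant. The eastern merchant's payoff there is 15.

15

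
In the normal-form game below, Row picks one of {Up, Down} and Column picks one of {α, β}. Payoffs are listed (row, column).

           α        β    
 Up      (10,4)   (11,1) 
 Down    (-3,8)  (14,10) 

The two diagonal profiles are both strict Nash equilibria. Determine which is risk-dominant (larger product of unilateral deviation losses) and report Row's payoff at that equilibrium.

At (Up, α): Row loses 10 − (-3) = 13 by deviating; Column loses 4 − 1 = 3. Product = 13·3 = 39.
At (Down, β): Row loses 14 − 11 = 3 by deviating; Column loses 10 − 8 = 2. Product = 3·2 = 6.
39 > 6, so (Up, α) is risk-dominant. Row's payoff there is 10.

10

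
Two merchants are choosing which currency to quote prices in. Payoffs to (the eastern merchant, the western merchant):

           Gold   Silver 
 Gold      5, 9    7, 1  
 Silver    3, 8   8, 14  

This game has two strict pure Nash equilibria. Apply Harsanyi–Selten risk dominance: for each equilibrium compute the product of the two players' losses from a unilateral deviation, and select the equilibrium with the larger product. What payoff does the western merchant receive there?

9

At both Gold: the eastern merchant loses 5 − 3 = 2 by deviating; the western merchant loses 9 − 1 = 8. Product = 2·8 = 16.
At both Silver: the eastern merchant loses 8 − 7 = 1 by deviating; the western merchant loses 14 − 8 = 6. Product = 1·6 = 6.
16 > 6, so both Gold is risk-dominant. The western merchant's payoff there is 9.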